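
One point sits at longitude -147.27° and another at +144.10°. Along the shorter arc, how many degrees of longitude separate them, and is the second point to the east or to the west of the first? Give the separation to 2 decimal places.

68.63° west

Raw difference: 144.10 − -147.27 = 291.37°.
Normalise into (−180°, 180°]: 291.37° − 360° = -68.63°.
Negative ⇒ the second point lies to the west; separation 68.63°.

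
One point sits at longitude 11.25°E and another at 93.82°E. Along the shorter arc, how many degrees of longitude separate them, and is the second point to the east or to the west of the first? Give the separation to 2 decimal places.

Raw difference: 93.82 − 11.25 = 82.57°.
Normalise into (−180°, 180°]: 82.57° stays 82.57°.
Positive ⇒ the second point lies to the east; separation 82.57°.

82.57° east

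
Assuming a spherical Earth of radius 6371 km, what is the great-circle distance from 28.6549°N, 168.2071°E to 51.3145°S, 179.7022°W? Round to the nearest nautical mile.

4844 nmi

Δλ = -179.7022 − 168.2071 = -347.9093°; wrapped into (−180°, 180°]: 12.0907°.
Δφ = -51.3145 − 28.6549 = -79.9694°.
a = sin²(Δφ/2) + cos φ₁ · cos φ₂ · sin²(Δλ/2) = 0.418996.
c = 2·atan2(√a, √(1−a)) = 1.40807 rad → d = 6371·c ≈ 8970.83 km ≈ 4843.86 nmi.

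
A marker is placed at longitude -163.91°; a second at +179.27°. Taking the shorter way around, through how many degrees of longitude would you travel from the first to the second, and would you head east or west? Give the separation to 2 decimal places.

16.82° west

Raw difference: 179.27 − -163.91 = 343.18°.
Normalise into (−180°, 180°]: 343.18° − 360° = -16.82°.
Negative ⇒ the second point lies to the west; separation 16.82°.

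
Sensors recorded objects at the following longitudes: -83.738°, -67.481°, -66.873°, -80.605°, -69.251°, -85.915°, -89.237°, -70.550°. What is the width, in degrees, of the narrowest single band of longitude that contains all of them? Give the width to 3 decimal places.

22.364°

Sort the longitudes: -89.237°, -85.915°, -83.738°, -80.605°, -70.550°, -69.251°, -67.481°, -66.873°.
Eastward gaps between consecutive values (wrapping around): 3.322°, 2.177°, 3.133°, 10.055°, 1.299°, 1.770°, 0.608°, 337.636°.
Largest gap = 337.636° ⇒ minimal covering band is its complement: 360° − 337.636° = 22.364°.
Band runs from -89.237° eastward to -66.873°.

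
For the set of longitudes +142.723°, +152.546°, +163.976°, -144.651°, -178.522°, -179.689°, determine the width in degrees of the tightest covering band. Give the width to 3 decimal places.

Sort the longitudes: -179.689°, -178.522°, -144.651°, +142.723°, +152.546°, +163.976°.
Eastward gaps between consecutive values (wrapping around): 1.167°, 33.871°, 287.374°, 9.823°, 11.430°, 16.335°.
Largest gap = 287.374° ⇒ minimal covering band is its complement: 360° − 287.374° = 72.626°.
Band runs from +142.723° eastward to -144.651°, crossing the antimeridian.

72.626°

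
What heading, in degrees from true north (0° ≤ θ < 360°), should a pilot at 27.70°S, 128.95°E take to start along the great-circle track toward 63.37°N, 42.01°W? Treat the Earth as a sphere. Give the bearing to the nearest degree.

353°

Δλ = -42.01 − 128.95 = -170.96°.
θ = atan2( sin Δλ · cos φ₂ , cos φ₁ · sin φ₂ − sin φ₁ · cos φ₂ · cos Δλ )
  = atan2(-0.07043, 0.58570) = -6.857° → normalised to [0°, 360°): 353.143°.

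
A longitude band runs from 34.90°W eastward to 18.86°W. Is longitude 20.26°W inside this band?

Yes

Band width going east from -34.90° to -18.86°: ((-18.86 − -34.90) mod 360) = 16.04°.
Offset of -20.26° east of the west edge: ((-20.26 − -34.90) mod 360) = 14.64°.
14.64° ≤ 16.04° ⇒ inside.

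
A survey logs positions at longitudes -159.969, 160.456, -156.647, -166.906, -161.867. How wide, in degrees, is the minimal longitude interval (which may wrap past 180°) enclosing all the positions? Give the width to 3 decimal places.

42.897°

Sort the longitudes: -166.906°, -161.867°, -159.969°, -156.647°, +160.456°.
Eastward gaps between consecutive values (wrapping around): 5.039°, 1.898°, 3.322°, 317.103°, 32.638°.
Largest gap = 317.103° ⇒ minimal covering band is its complement: 360° − 317.103° = 42.897°.
Band runs from +160.456° eastward to -156.647°, crossing the antimeridian.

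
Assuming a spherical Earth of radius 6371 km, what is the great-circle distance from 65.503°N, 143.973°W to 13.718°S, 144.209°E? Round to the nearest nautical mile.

Δλ = 144.209 − -143.973 = 288.182°; wrapped into (−180°, 180°]: -71.818°.
Δφ = -13.718 − 65.503 = -79.221°.
a = sin²(Δφ/2) + cos φ₁ · cos φ₂ · sin²(Δλ/2) = 0.545051.
c = 2·atan2(√a, √(1−a)) = 1.66102 rad → d = 6371·c ≈ 10582.37 km ≈ 5714.02 nmi.

5714 nmi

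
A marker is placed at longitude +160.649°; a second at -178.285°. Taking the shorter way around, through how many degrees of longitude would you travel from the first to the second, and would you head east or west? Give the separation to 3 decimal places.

21.066° east

Raw difference: -178.285 − 160.649 = -338.934°.
Normalise into (−180°, 180°]: -338.934° + 360° = 21.066°.
Positive ⇒ the second point lies to the east; separation 21.066°.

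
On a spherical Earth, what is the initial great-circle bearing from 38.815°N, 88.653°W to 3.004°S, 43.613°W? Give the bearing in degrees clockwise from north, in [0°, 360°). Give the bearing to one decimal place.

Δλ = -43.613 − -88.653 = 45.040°.
θ = atan2( sin Δλ · cos φ₂ , cos φ₁ · sin φ₂ − sin φ₁ · cos φ₂ · cos Δλ )
  = atan2(0.70663, -0.48314) = 124.361° → normalised to [0°, 360°): 124.361°.

124.4°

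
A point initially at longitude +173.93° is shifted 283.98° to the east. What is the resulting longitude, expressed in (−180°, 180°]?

Start at +173.93°; shift +283.98° → +457.91°.
+457.91° lies outside (−180°, 180°]; subtract 360° → +97.91°.

+97.91°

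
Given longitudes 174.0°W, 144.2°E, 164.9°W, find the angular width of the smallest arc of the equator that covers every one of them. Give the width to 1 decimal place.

Sort the longitudes: -174.0°, -164.9°, +144.2°.
Eastward gaps between consecutive values (wrapping around): 9.1°, 309.1°, 41.8°.
Largest gap = 309.1° ⇒ minimal covering band is its complement: 360° − 309.1° = 50.9°.
Band runs from +144.2° eastward to -164.9°, crossing the antimeridian.

50.9°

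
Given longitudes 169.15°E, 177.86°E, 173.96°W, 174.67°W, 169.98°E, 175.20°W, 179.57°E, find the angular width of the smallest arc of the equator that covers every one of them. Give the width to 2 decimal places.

Sort the longitudes: -175.20°, -174.67°, -173.96°, +169.15°, +169.98°, +177.86°, +179.57°.
Eastward gaps between consecutive values (wrapping around): 0.53°, 0.71°, 343.11°, 0.83°, 7.88°, 1.71°, 5.23°.
Largest gap = 343.11° ⇒ minimal covering band is its complement: 360° − 343.11° = 16.89°.
Band runs from +169.15° eastward to -173.96°, crossing the antimeridian.

16.89°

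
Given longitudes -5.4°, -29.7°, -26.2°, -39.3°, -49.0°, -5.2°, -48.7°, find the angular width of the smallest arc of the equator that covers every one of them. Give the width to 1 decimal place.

Sort the longitudes: -49.0°, -48.7°, -39.3°, -29.7°, -26.2°, -5.4°, -5.2°.
Eastward gaps between consecutive values (wrapping around): 0.3°, 9.4°, 9.6°, 3.5°, 20.8°, 0.2°, 316.2°.
Largest gap = 316.2° ⇒ minimal covering band is its complement: 360° − 316.2° = 43.8°.
Band runs from -49.0° eastward to -5.2°.

43.8°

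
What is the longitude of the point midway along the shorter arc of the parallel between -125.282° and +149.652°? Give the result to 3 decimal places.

-167.815°

Signed shortest Δλ from -125.282° to +149.652° is -85.066°.
Midpoint longitude = -125.282° + (-85.066°)/2 = -125.282° − 42.533° = -167.815°.
(The naïve average (-125.282 + +149.652)/2 = 12.185° is on the wrong side of the globe.)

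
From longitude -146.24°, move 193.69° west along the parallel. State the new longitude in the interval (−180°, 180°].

+20.07°

Start at -146.24°; shift −193.69° → -339.93°.
-339.93° lies outside (−180°, 180°]; add 360° → +20.07°.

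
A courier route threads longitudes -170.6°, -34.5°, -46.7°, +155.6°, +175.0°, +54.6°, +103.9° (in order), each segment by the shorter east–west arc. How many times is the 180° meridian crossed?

Leg 1: -170.6° → -34.5°, shortest Δλ = 136.1° (east) — does not cross 180°.
Leg 2: -34.5° → -46.7°, shortest Δλ = -12.2° (west) — does not cross 180°.
Leg 3: -46.7° → +155.6°, shortest Δλ = -157.7° (west) — crosses 180°.
Leg 4: +155.6° → +175.0°, shortest Δλ = 19.4° (east) — does not cross 180°.
Leg 5: +175.0° → +54.6°, shortest Δλ = -120.4° (west) — does not cross 180°.
Leg 6: +54.6° → +103.9°, shortest Δλ = 49.3° (east) — does not cross 180°.
Total crossings: 1.

1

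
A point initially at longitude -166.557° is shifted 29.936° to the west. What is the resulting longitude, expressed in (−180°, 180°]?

+163.507°

Start at -166.557°; shift −29.936° → -196.493°.
-196.493° lies outside (−180°, 180°]; add 360° → +163.507°.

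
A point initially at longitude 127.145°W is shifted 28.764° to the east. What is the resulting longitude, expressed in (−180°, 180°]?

Start at -127.145°; shift +28.764° → -98.381°.
-98.381° already lies in (−180°, 180°].

98.381°W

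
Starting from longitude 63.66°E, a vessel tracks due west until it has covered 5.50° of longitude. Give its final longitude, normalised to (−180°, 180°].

Start at +63.66°; shift −5.50° → +58.16°.
+58.16° already lies in (−180°, 180°].

58.16°E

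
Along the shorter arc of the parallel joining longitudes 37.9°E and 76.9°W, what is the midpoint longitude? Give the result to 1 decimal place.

19.5°W

Signed shortest Δλ from +37.9° to -76.9° is -114.8°.
Midpoint longitude = +37.9° + (-114.8°)/2 = +37.9° − 57.4° = -19.5°.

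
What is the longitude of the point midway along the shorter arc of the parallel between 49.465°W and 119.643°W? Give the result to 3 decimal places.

Signed shortest Δλ from -49.465° to -119.643° is -70.178°.
Midpoint longitude = -49.465° + (-70.178°)/2 = -49.465° − 35.089° = -84.554°.

84.554°W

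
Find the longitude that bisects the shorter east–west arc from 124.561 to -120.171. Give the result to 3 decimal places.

Signed shortest Δλ from +124.561° to -120.171° is +115.268°.
Midpoint longitude = +124.561° + (+115.268°)/2 = +124.561° + 57.634° = +182.195°.
Normalise into (−180°, 180°]: -177.805°.
(The naïve average (+124.561 + -120.171)/2 = 2.195° is on the wrong side of the globe.)

-177.805°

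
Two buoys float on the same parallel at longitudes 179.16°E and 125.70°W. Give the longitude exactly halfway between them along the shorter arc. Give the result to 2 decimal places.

Signed shortest Δλ from +179.16° to -125.70° is +55.14°.
Midpoint longitude = +179.16° + (+55.14°)/2 = +179.16° + 27.57° = +206.73°.
Normalise into (−180°, 180°]: -153.27°.
(The naïve average (+179.16 + -125.70)/2 = 26.73° is on the wrong side of the globe.)

153.27°W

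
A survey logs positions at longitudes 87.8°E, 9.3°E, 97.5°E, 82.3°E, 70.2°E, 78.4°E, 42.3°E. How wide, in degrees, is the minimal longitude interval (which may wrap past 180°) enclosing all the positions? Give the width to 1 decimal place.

Sort the longitudes: +9.3°, +42.3°, +70.2°, +78.4°, +82.3°, +87.8°, +97.5°.
Eastward gaps between consecutive values (wrapping around): 33.0°, 27.9°, 8.2°, 3.9°, 5.5°, 9.7°, 271.8°.
Largest gap = 271.8° ⇒ minimal covering band is its complement: 360° − 271.8° = 88.2°.
Band runs from +9.3° eastward to +97.5°.

88.2°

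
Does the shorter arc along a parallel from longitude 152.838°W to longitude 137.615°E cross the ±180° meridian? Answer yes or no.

Yes

Naïve |137.615 − -152.838| = 290.453° > 180°, so the shorter arc goes the other way round — across 180°.
Signed shortest Δλ = ((137.615 − -152.838 + 180) mod 360) − 180 = -69.547°.
Going west by 69.547° from -152.838° passes through 180° before reaching +137.615°.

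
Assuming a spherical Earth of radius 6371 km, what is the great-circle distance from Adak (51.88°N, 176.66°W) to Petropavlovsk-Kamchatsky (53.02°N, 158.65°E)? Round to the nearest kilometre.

Δλ = 158.65 − -176.66 = 335.31°; wrapped into (−180°, 180°]: -24.69°.
Δφ = 53.02 − 51.88 = 1.14°.
a = sin²(Δφ/2) + cos φ₁ · cos φ₂ · sin²(Δλ/2) = 0.017072.
c = 2·atan2(√a, √(1−a)) = 0.26207 rad → d = 6371·c ≈ 1669.66 km.

1670 km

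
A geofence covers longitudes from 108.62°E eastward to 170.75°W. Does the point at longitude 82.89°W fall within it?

Band width going east from +108.62° to -170.75°: ((-170.75 − 108.62) mod 360) = 80.63°.
Offset of -82.89° east of the west edge: ((-82.89 − 108.62) mod 360) = 168.49°.
168.49° > 80.63° ⇒ outside.

No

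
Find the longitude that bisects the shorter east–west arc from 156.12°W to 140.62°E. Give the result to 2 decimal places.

172.25°E

Signed shortest Δλ from -156.12° to +140.62° is -63.26°.
Midpoint longitude = -156.12° + (-63.26°)/2 = -156.12° − 31.63° = -187.75°.
Normalise into (−180°, 180°]: +172.25°.
(The naïve average (-156.12 + +140.62)/2 = -7.75° is on the wrong side of the globe.)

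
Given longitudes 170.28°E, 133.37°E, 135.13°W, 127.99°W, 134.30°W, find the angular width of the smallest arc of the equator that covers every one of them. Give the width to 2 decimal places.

Sort the longitudes: -135.13°, -134.30°, -127.99°, +133.37°, +170.28°.
Eastward gaps between consecutive values (wrapping around): 0.83°, 6.31°, 261.36°, 36.91°, 54.59°.
Largest gap = 261.36° ⇒ minimal covering band is its complement: 360° − 261.36° = 98.64°.
Band runs from +133.37° eastward to -127.99°, crossing the antimeridian.

98.64°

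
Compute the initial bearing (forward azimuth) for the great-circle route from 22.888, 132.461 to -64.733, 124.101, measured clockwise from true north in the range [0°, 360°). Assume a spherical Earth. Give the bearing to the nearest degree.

184°

Δλ = 124.101 − 132.461 = -8.360°.
θ = atan2( sin Δλ · cos φ₂ , cos φ₁ · sin φ₂ − sin φ₁ · cos φ₂ · cos Δλ )
  = atan2(-0.06206, -0.99737) = -176.440° → normalised to [0°, 360°): 183.560°.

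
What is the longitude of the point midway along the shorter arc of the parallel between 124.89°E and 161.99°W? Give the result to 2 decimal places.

Signed shortest Δλ from +124.89° to -161.99° is +73.12°.
Midpoint longitude = +124.89° + (+73.12°)/2 = +124.89° + 36.56° = +161.45°.
(The naïve average (+124.89 + -161.99)/2 = -18.55° is on the wrong side of the globe.)

161.45°E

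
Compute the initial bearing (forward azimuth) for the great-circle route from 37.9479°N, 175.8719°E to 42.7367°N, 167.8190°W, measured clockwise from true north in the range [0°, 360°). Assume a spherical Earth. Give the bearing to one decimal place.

Δλ = -167.8190 − 175.8719 = -343.6909°; wrapped into (−180°, 180°]: 16.3091°.
θ = atan2( sin Δλ · cos φ₂ , cos φ₁ · sin φ₂ − sin φ₁ · cos φ₂ · cos Δλ )
  = atan2(0.20626, 0.10166) = 63.763° → normalised to [0°, 360°): 63.763°.

63.8°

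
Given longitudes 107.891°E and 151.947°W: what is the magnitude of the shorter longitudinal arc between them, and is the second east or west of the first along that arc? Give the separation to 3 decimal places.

Raw difference: -151.947 − 107.891 = -259.838°.
Normalise into (−180°, 180°]: -259.838° + 360° = 100.162°.
Positive ⇒ the second point lies to the east; separation 100.162°.

100.162° east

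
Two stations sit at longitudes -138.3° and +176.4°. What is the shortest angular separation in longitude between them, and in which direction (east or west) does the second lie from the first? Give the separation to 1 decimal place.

45.3° west

Raw difference: 176.4 − -138.3 = 314.7°.
Normalise into (−180°, 180°]: 314.7° − 360° = -45.3°.
Negative ⇒ the second point lies to the west; separation 45.3°.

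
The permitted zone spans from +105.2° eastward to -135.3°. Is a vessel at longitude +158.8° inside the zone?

Band width going east from +105.2° to -135.3°: ((-135.3 − 105.2) mod 360) = 119.5°.
Offset of +158.8° east of the west edge: ((158.8 − 105.2) mod 360) = 53.6°.
53.6° ≤ 119.5° ⇒ inside.

Yes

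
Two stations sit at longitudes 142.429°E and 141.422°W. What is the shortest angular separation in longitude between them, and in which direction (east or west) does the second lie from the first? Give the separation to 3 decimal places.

Raw difference: -141.422 − 142.429 = -283.851°.
Normalise into (−180°, 180°]: -283.851° + 360° = 76.149°.
Positive ⇒ the second point lies to the east; separation 76.149°.

76.149° east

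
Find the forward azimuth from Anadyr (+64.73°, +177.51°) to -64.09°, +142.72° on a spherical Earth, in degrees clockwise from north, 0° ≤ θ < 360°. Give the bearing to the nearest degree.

199°

Δλ = 142.72 − 177.51 = -34.79°.
θ = atan2( sin Δλ · cos φ₂ , cos φ₁ · sin φ₂ − sin φ₁ · cos φ₂ · cos Δλ )
  = atan2(-0.24932, -0.70849) = -160.613° → normalised to [0°, 360°): 199.387°.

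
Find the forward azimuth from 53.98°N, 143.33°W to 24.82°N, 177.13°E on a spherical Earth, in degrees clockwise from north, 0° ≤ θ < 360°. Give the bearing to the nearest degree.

241°

Δλ = 177.13 − -143.33 = 320.46°; wrapped into (−180°, 180°]: -39.54°.
θ = atan2( sin Δλ · cos φ₂ , cos φ₁ · sin φ₂ − sin φ₁ · cos φ₂ · cos Δλ )
  = atan2(-0.57781, -0.31927) = -118.923° → normalised to [0°, 360°): 241.077°.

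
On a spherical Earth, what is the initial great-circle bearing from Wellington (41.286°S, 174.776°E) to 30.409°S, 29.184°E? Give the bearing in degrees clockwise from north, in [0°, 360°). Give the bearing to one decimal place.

Δλ = 29.184 − 174.776 = -145.592°.
θ = atan2( sin Δλ · cos φ₂ , cos φ₁ · sin φ₂ − sin φ₁ · cos φ₂ · cos Δλ )
  = atan2(-0.48735, -0.84983) = -150.167° → normalised to [0°, 360°): 209.833°.

209.8°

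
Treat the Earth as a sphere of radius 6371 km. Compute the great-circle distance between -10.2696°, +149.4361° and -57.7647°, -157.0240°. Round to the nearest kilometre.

6943 km

Δλ = -157.0240 − 149.4361 = -306.4601°; wrapped into (−180°, 180°]: 53.5399°.
Δφ = -57.7647 − -10.2696 = -47.4951°.
a = sin²(Δφ/2) + cos φ₁ · cos φ₂ · sin²(Δλ/2) = 0.268649.
c = 2·atan2(√a, √(1−a)) = 1.08976 rad → d = 6371·c ≈ 6942.84 km.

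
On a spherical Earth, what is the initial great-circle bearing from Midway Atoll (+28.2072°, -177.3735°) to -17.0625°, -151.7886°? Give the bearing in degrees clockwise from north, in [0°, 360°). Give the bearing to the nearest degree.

Δλ = -151.7886 − -177.3735 = 25.5849°.
θ = atan2( sin Δλ · cos φ₂ , cos φ₁ · sin φ₂ − sin φ₁ · cos φ₂ · cos Δλ )
  = atan2(0.41284, -0.66612) = 148.211° → normalised to [0°, 360°): 148.211°.

148°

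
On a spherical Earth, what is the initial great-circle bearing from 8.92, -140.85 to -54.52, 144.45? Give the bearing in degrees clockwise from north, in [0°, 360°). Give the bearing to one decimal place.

214.1°

Δλ = 144.45 − -140.85 = 285.30°; wrapped into (−180°, 180°]: -74.70°.
θ = atan2( sin Δλ · cos φ₂ , cos φ₁ · sin φ₂ − sin φ₁ · cos φ₂ · cos Δλ )
  = atan2(-0.55985, -0.82822) = -145.943° → normalised to [0°, 360°): 214.057°.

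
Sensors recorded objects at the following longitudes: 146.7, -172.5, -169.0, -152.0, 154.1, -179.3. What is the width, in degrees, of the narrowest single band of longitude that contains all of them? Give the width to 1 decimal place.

Sort the longitudes: -179.3°, -172.5°, -169.0°, -152.0°, +146.7°, +154.1°.
Eastward gaps between consecutive values (wrapping around): 6.8°, 3.5°, 17.0°, 298.7°, 7.4°, 26.6°.
Largest gap = 298.7° ⇒ minimal covering band is its complement: 360° − 298.7° = 61.3°.
Band runs from +146.7° eastward to -152.0°, crossing the antimeridian.

61.3°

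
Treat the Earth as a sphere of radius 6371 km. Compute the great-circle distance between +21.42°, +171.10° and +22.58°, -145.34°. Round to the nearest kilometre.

Δλ = -145.34 − 171.10 = -316.44°; wrapped into (−180°, 180°]: 43.56°.
Δφ = 22.58 − 21.42 = 1.16°.
a = sin²(Δφ/2) + cos φ₁ · cos φ₂ · sin²(Δλ/2) = 0.118442.
c = 2·atan2(√a, √(1−a)) = 0.70268 rad → d = 6371·c ≈ 4476.75 km.

4477 km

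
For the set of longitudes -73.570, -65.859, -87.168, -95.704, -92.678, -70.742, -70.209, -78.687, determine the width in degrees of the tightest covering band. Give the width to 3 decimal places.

29.845°

Sort the longitudes: -95.704°, -92.678°, -87.168°, -78.687°, -73.570°, -70.742°, -70.209°, -65.859°.
Eastward gaps between consecutive values (wrapping around): 3.026°, 5.510°, 8.481°, 5.117°, 2.828°, 0.533°, 4.350°, 330.155°.
Largest gap = 330.155° ⇒ minimal covering band is its complement: 360° − 330.155° = 29.845°.
Band runs from -95.704° eastward to -65.859°.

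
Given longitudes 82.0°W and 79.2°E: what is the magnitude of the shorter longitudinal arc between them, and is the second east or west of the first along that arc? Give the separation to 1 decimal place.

161.2° east

Raw difference: 79.2 − -82.0 = 161.2°.
Normalise into (−180°, 180°]: 161.2° stays 161.2°.
Positive ⇒ the second point lies to the east; separation 161.2°.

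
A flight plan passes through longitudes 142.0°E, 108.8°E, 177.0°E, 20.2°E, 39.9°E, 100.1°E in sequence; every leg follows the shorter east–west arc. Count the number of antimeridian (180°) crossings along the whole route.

Leg 1: +142.0° → +108.8°, shortest Δλ = -33.2° (west) — does not cross 180°.
Leg 2: +108.8° → +177.0°, shortest Δλ = 68.2° (east) — does not cross 180°.
Leg 3: +177.0° → +20.2°, shortest Δλ = -156.8° (west) — does not cross 180°.
Leg 4: +20.2° → +39.9°, shortest Δλ = 19.7° (east) — does not cross 180°.
Leg 5: +39.9° → +100.1°, shortest Δλ = 60.2° (east) — does not cross 180°.
Total crossings: 0.

0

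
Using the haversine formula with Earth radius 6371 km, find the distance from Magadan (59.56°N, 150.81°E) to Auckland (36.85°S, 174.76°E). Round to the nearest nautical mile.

5910 nmi

Δλ = 174.76 − 150.81 = 23.95°.
Δφ = -36.85 − 59.56 = -96.41°.
a = sin²(Δφ/2) + cos φ₁ · cos φ₂ · sin²(Δλ/2) = 0.573274.
c = 2·atan2(√a, √(1−a)) = 1.71787 rad → d = 6371·c ≈ 10944.58 km ≈ 5909.60 nmi.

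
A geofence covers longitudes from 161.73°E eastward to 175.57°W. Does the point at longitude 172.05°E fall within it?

Band width going east from +161.73° to -175.57°: ((-175.57 − 161.73) mod 360) = 22.70°.
Offset of +172.05° east of the west edge: ((172.05 − 161.73) mod 360) = 10.32°.
10.32° ≤ 22.70° ⇒ inside.

Yes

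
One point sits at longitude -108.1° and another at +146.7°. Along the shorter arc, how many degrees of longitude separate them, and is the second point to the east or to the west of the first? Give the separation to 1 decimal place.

105.2° west

Raw difference: 146.7 − -108.1 = 254.8°.
Normalise into (−180°, 180°]: 254.8° − 360° = -105.2°.
Negative ⇒ the second point lies to the west; separation 105.2°.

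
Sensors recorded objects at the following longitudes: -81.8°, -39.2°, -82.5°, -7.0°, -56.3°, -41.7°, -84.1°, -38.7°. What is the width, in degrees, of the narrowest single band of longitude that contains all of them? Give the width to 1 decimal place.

77.1°

Sort the longitudes: -84.1°, -82.5°, -81.8°, -56.3°, -41.7°, -39.2°, -38.7°, -7.0°.
Eastward gaps between consecutive values (wrapping around): 1.6°, 0.7°, 25.5°, 14.6°, 2.5°, 0.5°, 31.7°, 282.9°.
Largest gap = 282.9° ⇒ minimal covering band is its complement: 360° − 282.9° = 77.1°.
Band runs from -84.1° eastward to -7.0°.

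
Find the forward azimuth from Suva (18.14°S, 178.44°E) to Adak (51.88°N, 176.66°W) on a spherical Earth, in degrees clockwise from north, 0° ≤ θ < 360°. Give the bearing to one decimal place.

Δλ = -176.66 − 178.44 = -355.10°; wrapped into (−180°, 180°]: 4.90°.
θ = atan2( sin Δλ · cos φ₂ , cos φ₁ · sin φ₂ − sin φ₁ · cos φ₂ · cos Δλ )
  = atan2(0.05273, 0.93911) = 3.214° → normalised to [0°, 360°): 3.214°.

3.2°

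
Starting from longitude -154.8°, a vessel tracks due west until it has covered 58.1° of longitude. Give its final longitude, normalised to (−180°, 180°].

Start at -154.8°; shift −58.1° → -212.9°.
-212.9° lies outside (−180°, 180°]; add 360° → +147.1°.

+147.1°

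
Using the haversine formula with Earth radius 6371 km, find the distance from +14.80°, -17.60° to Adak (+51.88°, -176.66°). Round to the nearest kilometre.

Δλ = -176.66 − -17.60 = -159.06°.
Δφ = 51.88 − 14.80 = 37.08°.
a = sin²(Δφ/2) + cos φ₁ · cos φ₂ · sin²(Δλ/2) = 0.678224.
c = 2·atan2(√a, √(1−a)) = 1.93526 rad → d = 6371·c ≈ 12329.54 km.

12330 km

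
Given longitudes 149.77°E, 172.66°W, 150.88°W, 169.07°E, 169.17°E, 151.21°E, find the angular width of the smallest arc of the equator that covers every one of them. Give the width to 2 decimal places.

Sort the longitudes: -172.66°, -150.88°, +149.77°, +151.21°, +169.07°, +169.17°.
Eastward gaps between consecutive values (wrapping around): 21.78°, 300.65°, 1.44°, 17.86°, 0.10°, 18.17°.
Largest gap = 300.65° ⇒ minimal covering band is its complement: 360° − 300.65° = 59.35°.
Band runs from +149.77° eastward to -150.88°, crossing the antimeridian.

59.35°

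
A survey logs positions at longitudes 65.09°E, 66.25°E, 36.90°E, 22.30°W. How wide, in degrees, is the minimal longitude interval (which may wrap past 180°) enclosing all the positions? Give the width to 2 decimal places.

Sort the longitudes: -22.30°, +36.90°, +65.09°, +66.25°.
Eastward gaps between consecutive values (wrapping around): 59.20°, 28.19°, 1.16°, 271.45°.
Largest gap = 271.45° ⇒ minimal covering band is its complement: 360° − 271.45° = 88.55°.
Band runs from -22.30° eastward to +66.25°.

88.55°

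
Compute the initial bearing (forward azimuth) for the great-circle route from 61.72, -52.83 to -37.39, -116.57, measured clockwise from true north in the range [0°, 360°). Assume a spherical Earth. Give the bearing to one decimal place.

230.0°

Δλ = -116.57 − -52.83 = -63.74°.
θ = atan2( sin Δλ · cos φ₂ , cos φ₁ · sin φ₂ − sin φ₁ · cos φ₂ · cos Δλ )
  = atan2(-0.71252, -0.59727) = -129.971° → normalised to [0°, 360°): 230.029°.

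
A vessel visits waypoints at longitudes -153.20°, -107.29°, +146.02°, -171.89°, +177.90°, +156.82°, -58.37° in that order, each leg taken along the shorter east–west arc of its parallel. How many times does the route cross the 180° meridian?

4

Leg 1: -153.20° → -107.29°, shortest Δλ = 45.91° (east) — does not cross 180°.
Leg 2: -107.29° → +146.02°, shortest Δλ = -106.69° (west) — crosses 180°.
Leg 3: +146.02° → -171.89°, shortest Δλ = 42.09° (east) — crosses 180°.
Leg 4: -171.89° → +177.90°, shortest Δλ = -10.21° (west) — crosses 180°.
Leg 5: +177.90° → +156.82°, shortest Δλ = -21.08° (west) — does not cross 180°.
Leg 6: +156.82° → -58.37°, shortest Δλ = 144.81° (east) — crosses 180°.
Total crossings: 4.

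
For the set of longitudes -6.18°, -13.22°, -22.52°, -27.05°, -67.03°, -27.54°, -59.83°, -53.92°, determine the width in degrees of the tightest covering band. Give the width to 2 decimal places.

60.85°

Sort the longitudes: -67.03°, -59.83°, -53.92°, -27.54°, -27.05°, -22.52°, -13.22°, -6.18°.
Eastward gaps between consecutive values (wrapping around): 7.20°, 5.91°, 26.38°, 0.49°, 4.53°, 9.30°, 7.04°, 299.15°.
Largest gap = 299.15° ⇒ minimal covering band is its complement: 360° − 299.15° = 60.85°.
Band runs from -67.03° eastward to -6.18°.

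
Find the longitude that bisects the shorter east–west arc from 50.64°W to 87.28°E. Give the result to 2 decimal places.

18.32°E

Signed shortest Δλ from -50.64° to +87.28° is +137.92°.
Midpoint longitude = -50.64° + (+137.92°)/2 = -50.64° + 68.96° = +18.32°.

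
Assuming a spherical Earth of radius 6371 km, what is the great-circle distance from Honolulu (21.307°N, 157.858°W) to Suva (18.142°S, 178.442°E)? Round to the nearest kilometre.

5090 km

Δλ = 178.442 − -157.858 = 336.300°; wrapped into (−180°, 180°]: -23.700°.
Δφ = -18.142 − 21.307 = -39.449°.
a = sin²(Δφ/2) + cos φ₁ · cos φ₂ · sin²(Δλ/2) = 0.151238.
c = 2·atan2(√a, √(1−a)) = 0.79886 rad → d = 6371·c ≈ 5089.54 km.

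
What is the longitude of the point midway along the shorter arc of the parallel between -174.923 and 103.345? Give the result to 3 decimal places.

Signed shortest Δλ from -174.923° to +103.345° is -81.732°.
Midpoint longitude = -174.923° + (-81.732°)/2 = -174.923° − 40.866° = -215.789°.
Normalise into (−180°, 180°]: +144.211°.
(The naïve average (-174.923 + +103.345)/2 = -35.789° is on the wrong side of the globe.)

+144.211°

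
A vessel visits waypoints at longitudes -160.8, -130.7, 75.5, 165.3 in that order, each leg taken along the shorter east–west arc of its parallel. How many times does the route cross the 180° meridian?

Leg 1: -160.8° → -130.7°, shortest Δλ = 30.1° (east) — does not cross 180°.
Leg 2: -130.7° → +75.5°, shortest Δλ = -153.8° (west) — crosses 180°.
Leg 3: +75.5° → +165.3°, shortest Δλ = 89.8° (east) — does not cross 180°.
Total crossings: 1.

1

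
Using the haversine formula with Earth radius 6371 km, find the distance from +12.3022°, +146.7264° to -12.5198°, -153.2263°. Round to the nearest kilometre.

Δλ = -153.2263 − 146.7264 = -299.9527°; wrapped into (−180°, 180°]: 60.0473°.
Δφ = -12.5198 − 12.3022 = -24.8220°.
a = sin²(Δφ/2) + cos φ₁ · cos φ₂ · sin²(Δλ/2) = 0.284984.
c = 2·atan2(√a, √(1−a)) = 1.12627 rad → d = 6371·c ≈ 7175.45 km.

7175 km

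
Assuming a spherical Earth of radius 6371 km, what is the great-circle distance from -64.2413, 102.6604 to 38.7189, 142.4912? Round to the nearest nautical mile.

6462 nmi

Δλ = 142.4912 − 102.6604 = 39.8308°.
Δφ = 38.7189 − -64.2413 = 102.9602°.
a = sin²(Δφ/2) + cos φ₁ · cos φ₂ · sin²(Δλ/2) = 0.651480.
c = 2·atan2(√a, √(1−a)) = 1.87859 rad → d = 6371·c ≈ 11968.51 km ≈ 6462.48 nmi.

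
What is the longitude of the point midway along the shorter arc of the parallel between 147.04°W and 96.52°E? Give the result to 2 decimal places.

154.74°E

Signed shortest Δλ from -147.04° to +96.52° is -116.44°.
Midpoint longitude = -147.04° + (-116.44°)/2 = -147.04° − 58.22° = -205.26°.
Normalise into (−180°, 180°]: +154.74°.
(The naïve average (-147.04 + +96.52)/2 = -25.26° is on the wrong side of the globe.)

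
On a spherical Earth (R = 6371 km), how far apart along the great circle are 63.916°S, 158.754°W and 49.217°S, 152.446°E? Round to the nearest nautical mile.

1779 nmi

Δλ = 152.446 − -158.754 = 311.200°; wrapped into (−180°, 180°]: -48.800°.
Δφ = -49.217 − -63.916 = 14.699°.
a = sin²(Δφ/2) + cos φ₁ · cos φ₂ · sin²(Δλ/2) = 0.065377.
c = 2·atan2(√a, √(1−a)) = 0.51712 rad → d = 6371·c ≈ 3294.57 km ≈ 1778.92 nmi.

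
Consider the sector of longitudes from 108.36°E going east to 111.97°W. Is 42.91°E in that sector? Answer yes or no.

No

Band width going east from +108.36° to -111.97°: ((-111.97 − 108.36) mod 360) = 139.67°.
Offset of +42.91° east of the west edge: ((42.91 − 108.36) mod 360) = 294.55°.
294.55° > 139.67° ⇒ outside.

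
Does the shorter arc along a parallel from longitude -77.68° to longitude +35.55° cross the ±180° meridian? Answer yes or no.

No

Signed shortest Δλ = ((35.55 − -77.68 + 180) mod 360) − 180 = 113.23°.
Going east by 113.23° from -77.68° reaches +35.55° without touching 180°.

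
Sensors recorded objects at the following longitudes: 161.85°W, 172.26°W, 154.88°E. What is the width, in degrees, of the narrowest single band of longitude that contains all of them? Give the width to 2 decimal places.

43.27°

Sort the longitudes: -172.26°, -161.85°, +154.88°.
Eastward gaps between consecutive values (wrapping around): 10.41°, 316.73°, 32.86°.
Largest gap = 316.73° ⇒ minimal covering band is its complement: 360° − 316.73° = 43.27°.
Band runs from +154.88° eastward to -161.85°, crossing the antimeridian.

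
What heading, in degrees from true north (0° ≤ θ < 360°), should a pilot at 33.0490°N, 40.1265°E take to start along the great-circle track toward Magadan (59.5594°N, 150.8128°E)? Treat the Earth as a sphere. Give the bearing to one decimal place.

30.0°

Δλ = 150.8128 − 40.1265 = 110.6863°.
θ = atan2( sin Δλ · cos φ₂ , cos φ₁ · sin φ₂ − sin φ₁ · cos φ₂ · cos Δλ )
  = atan2(0.47398, 0.82027) = 30.021° → normalised to [0°, 360°): 30.021°.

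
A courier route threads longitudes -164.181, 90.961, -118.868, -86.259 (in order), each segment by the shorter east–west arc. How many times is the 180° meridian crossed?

Leg 1: -164.181° → +90.961°, shortest Δλ = -104.858° (west) — crosses 180°.
Leg 2: +90.961° → -118.868°, shortest Δλ = 150.171° (east) — crosses 180°.
Leg 3: -118.868° → -86.259°, shortest Δλ = 32.609° (east) — does not cross 180°.
Total crossings: 2.

2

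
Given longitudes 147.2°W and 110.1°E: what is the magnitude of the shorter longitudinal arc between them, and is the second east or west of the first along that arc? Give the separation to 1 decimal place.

Raw difference: 110.1 − -147.2 = 257.3°.
Normalise into (−180°, 180°]: 257.3° − 360° = -102.7°.
Negative ⇒ the second point lies to the west; separation 102.7°.

102.7° west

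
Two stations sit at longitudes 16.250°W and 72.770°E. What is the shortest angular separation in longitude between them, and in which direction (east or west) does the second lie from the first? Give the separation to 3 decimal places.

89.020° east

Raw difference: 72.770 − -16.250 = 89.02°.
Normalise into (−180°, 180°]: 89.02° stays 89.02°.
Positive ⇒ the second point lies to the east; separation 89.020°.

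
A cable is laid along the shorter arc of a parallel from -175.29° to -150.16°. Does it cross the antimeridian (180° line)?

No

Signed shortest Δλ = ((-150.16 − -175.29 + 180) mod 360) − 180 = 25.13°.
Going east by 25.13° from -175.29° reaches -150.16° without touching 180°.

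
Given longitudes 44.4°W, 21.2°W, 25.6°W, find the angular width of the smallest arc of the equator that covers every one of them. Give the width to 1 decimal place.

23.2°

Sort the longitudes: -44.4°, -25.6°, -21.2°.
Eastward gaps between consecutive values (wrapping around): 18.8°, 4.4°, 336.8°.
Largest gap = 336.8° ⇒ minimal covering band is its complement: 360° − 336.8° = 23.2°.
Band runs from -44.4° eastward to -21.2°.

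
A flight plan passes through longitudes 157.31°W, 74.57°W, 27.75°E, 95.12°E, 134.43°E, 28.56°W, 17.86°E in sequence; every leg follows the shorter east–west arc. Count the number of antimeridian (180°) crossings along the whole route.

0

Leg 1: -157.31° → -74.57°, shortest Δλ = 82.74° (east) — does not cross 180°.
Leg 2: -74.57° → +27.75°, shortest Δλ = 102.32° (east) — does not cross 180°.
Leg 3: +27.75° → +95.12°, shortest Δλ = 67.37° (east) — does not cross 180°.
Leg 4: +95.12° → +134.43°, shortest Δλ = 39.31° (east) — does not cross 180°.
Leg 5: +134.43° → -28.56°, shortest Δλ = -162.99° (west) — does not cross 180°.
Leg 6: -28.56° → +17.86°, shortest Δλ = 46.42° (east) — does not cross 180°.
Total crossings: 0.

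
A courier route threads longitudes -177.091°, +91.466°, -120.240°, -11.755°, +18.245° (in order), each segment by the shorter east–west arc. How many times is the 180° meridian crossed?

2

Leg 1: -177.091° → +91.466°, shortest Δλ = -91.443° (west) — crosses 180°.
Leg 2: +91.466° → -120.240°, shortest Δλ = 148.294° (east) — crosses 180°.
Leg 3: -120.240° → -11.755°, shortest Δλ = 108.485° (east) — does not cross 180°.
Leg 4: -11.755° → +18.245°, shortest Δλ = 30.0° (east) — does not cross 180°.
Total crossings: 2.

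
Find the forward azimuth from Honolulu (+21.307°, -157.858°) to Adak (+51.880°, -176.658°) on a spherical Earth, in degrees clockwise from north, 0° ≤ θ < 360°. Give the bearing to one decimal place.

339.1°

Δλ = -176.658 − -157.858 = -18.800°.
θ = atan2( sin Δλ · cos φ₂ , cos φ₁ · sin φ₂ − sin φ₁ · cos φ₂ · cos Δλ )
  = atan2(-0.19894, 0.52060) = -20.913° → normalised to [0°, 360°): 339.087°.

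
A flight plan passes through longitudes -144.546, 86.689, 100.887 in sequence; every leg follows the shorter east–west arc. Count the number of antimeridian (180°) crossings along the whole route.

1

Leg 1: -144.546° → +86.689°, shortest Δλ = -128.765° (west) — crosses 180°.
Leg 2: +86.689° → +100.887°, shortest Δλ = 14.198° (east) — does not cross 180°.
Total crossings: 1.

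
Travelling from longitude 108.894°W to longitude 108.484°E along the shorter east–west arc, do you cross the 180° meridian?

Naïve |108.484 − -108.894| = 217.378° > 180°, so the shorter arc goes the other way round — across 180°.
Signed shortest Δλ = ((108.484 − -108.894 + 180) mod 360) − 180 = -142.622°.
Going west by 142.622° from -108.894° passes through 180° before reaching +108.484°.

Yes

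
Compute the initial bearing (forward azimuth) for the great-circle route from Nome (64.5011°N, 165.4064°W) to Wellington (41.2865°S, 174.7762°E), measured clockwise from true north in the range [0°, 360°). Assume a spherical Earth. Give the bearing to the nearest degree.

195°

Δλ = 174.7762 − -165.4064 = 340.1826°; wrapped into (−180°, 180°]: -19.8174°.
θ = atan2( sin Δλ · cos φ₂ , cos φ₁ · sin φ₂ − sin φ₁ · cos φ₂ · cos Δλ )
  = atan2(-0.25475, -0.92211) = -164.556° → normalised to [0°, 360°): 195.444°.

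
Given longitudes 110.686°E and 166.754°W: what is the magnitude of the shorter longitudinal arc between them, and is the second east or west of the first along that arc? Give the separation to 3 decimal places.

Raw difference: -166.754 − 110.686 = -277.44°.
Normalise into (−180°, 180°]: -277.44° + 360° = 82.56°.
Positive ⇒ the second point lies to the east; separation 82.560°.

82.560° east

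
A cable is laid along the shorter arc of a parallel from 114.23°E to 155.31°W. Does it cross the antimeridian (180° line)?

Yes

Naïve |-155.31 − 114.23| = 269.54° > 180°, so the shorter arc goes the other way round — across 180°.
Signed shortest Δλ = ((-155.31 − 114.23 + 180) mod 360) − 180 = 90.46°.
Going east by 90.46° from +114.23° passes through 180° before reaching -155.31°.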